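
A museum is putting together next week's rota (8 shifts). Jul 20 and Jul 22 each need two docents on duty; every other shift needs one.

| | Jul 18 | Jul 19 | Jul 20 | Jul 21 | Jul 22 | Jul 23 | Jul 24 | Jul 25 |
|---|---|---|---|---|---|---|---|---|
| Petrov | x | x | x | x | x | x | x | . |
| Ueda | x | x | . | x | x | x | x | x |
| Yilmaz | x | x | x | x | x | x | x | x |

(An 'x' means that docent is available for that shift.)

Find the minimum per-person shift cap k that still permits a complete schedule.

With 3 docents and 10 worker-slots to fill, someone must work at least ⌈10/3⌉ = 4 shifts, so k ≥ 4.
k = 4 works: Jul 18→Petrov, Jul 19→Petrov, Jul 20→Petrov+Yilmaz, Jul 21→Petrov, Jul 22→Ueda+Yilmaz, Jul 23→Ueda, Jul 24→Ueda, Jul 25→Ueda.
Loads: Petrov 4, Ueda 4, Yilmaz 2 — all ≤ 4.

4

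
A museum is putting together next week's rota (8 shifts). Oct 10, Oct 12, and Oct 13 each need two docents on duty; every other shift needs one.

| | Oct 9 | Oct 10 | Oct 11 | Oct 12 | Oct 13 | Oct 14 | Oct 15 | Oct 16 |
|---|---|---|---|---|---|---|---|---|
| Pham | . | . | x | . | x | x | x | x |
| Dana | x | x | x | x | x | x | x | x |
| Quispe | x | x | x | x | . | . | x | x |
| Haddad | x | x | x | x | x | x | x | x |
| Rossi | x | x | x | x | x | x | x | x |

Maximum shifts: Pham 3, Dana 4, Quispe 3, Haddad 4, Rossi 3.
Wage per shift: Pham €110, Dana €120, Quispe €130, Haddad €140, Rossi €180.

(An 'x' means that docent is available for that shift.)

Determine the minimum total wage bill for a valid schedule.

Picking the cheapest available docent for each shift independently would cost €1290, but that ignores the shift limits.
An optimal schedule: Oct 9→Dana, Oct 10→Dana+Quispe, Oct 11→Pham, Oct 12→Dana+Quispe, Oct 13→Dana+Haddad, Oct 14→Pham, Oct 15→Pham, Oct 16→Quispe.
Total: 120 + 120 + 130 + 110 + 120 + 130 + 120 + 140 + 110 + 110 + 130 = €1340.

€1340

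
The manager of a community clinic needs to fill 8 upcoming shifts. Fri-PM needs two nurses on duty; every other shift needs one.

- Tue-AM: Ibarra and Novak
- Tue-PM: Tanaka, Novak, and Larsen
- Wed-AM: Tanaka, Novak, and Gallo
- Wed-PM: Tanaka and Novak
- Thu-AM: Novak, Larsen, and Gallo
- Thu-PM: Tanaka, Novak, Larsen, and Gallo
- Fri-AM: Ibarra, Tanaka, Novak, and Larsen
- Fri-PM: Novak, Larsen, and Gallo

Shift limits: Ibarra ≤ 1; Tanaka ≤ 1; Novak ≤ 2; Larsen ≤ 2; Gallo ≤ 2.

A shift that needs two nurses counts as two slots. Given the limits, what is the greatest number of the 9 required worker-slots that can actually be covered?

Total capacity across all nurses is 1+1+2+2+2 = 8, and 9 slots are needed, so at most 8 can be filled.
An assignment achieving 8: Tue-AM→Ibarra, Tue-PM→Novak, Wed-AM→Novak, Wed-PM→Tanaka, Thu-AM→Larsen, Thu-PM→Gallo, Fri-PM→Larsen+Gallo.
Loads: Ibarra 1/1, Tanaka 1/1, Novak 2/2, Larsen 2/2, Gallo 2/2.

8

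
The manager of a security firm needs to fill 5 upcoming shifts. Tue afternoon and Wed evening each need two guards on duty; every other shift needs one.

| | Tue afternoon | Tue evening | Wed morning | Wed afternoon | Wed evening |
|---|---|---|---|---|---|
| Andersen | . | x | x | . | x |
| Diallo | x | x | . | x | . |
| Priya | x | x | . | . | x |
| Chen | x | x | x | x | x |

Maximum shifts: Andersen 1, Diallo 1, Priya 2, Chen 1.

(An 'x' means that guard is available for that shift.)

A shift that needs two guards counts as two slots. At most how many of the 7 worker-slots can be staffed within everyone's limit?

Total capacity across all guards is 1+1+2+1 = 5, and 7 slots are needed, so at most 5 can be filled.
An assignment achieving 5: Tue afternoon→Priya+Chen, Wed morning→Andersen, Wed afternoon→Diallo, Wed evening→Priya.
Loads: Andersen 1/1, Diallo 1/1, Priya 2/2, Chen 1/1.

5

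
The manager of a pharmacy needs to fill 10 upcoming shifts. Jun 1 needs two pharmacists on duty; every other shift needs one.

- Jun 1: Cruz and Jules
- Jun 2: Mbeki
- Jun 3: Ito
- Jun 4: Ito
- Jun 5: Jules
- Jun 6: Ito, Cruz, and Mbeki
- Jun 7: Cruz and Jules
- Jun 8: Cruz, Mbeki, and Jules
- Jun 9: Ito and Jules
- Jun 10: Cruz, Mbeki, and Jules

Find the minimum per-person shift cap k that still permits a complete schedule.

3

With 4 pharmacists and 11 worker-slots to fill, someone must work at least ⌈11/4⌉ = 3 shifts, so k ≥ 3.
k = 3 works: Jun 1→Cruz+Jules, Jun 2→Mbeki, Jun 3→Ito, Jun 4→Ito, Jun 5→Jules, Jun 6→Cruz, Jun 7→Cruz, Jun 8→Mbeki, Jun 9→Ito, Jun 10→Mbeki.
Loads: Ito 3, Cruz 3, Mbeki 3, Jules 2 — all ≤ 3.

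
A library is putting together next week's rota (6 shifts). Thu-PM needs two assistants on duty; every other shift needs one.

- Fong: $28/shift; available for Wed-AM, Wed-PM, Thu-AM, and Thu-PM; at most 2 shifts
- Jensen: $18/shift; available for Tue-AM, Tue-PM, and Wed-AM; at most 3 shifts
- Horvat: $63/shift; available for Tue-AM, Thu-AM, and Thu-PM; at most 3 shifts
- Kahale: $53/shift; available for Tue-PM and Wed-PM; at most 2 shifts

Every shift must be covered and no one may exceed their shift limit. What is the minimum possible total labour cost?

Thu-PM can only be covered by Fong and Horvat, so that assignment is forced.
Picking the cheapest available assistant for each shift independently would cost $201, but that ignores the shift limits.
An optimal schedule: Tue-AM→Jensen, Tue-PM→Jensen, Wed-AM→Jensen, Wed-PM→Kahale, Thu-AM→Fong, Thu-PM→Fong+Horvat.
Total: 18 + 18 + 18 + 53 + 28 + 28 + 63 = $226.

$226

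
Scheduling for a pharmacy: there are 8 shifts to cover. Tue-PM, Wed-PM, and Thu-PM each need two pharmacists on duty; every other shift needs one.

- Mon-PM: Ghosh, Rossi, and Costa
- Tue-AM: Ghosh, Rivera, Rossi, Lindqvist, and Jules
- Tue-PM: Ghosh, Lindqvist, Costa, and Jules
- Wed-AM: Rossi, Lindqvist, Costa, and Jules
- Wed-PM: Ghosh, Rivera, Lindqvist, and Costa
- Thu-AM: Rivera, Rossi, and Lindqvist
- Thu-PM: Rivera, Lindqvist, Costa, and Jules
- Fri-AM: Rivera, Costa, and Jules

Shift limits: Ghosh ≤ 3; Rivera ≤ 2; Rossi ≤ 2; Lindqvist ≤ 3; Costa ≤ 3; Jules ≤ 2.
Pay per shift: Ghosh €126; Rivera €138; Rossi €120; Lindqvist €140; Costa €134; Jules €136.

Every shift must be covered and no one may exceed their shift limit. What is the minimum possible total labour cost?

Picking the cheapest available pharmacist for each shift independently would cost €1404, but that ignores the shift limits.
An optimal schedule: Mon-PM→Rossi, Tue-AM→Ghosh, Tue-PM→Ghosh+Jules, Wed-AM→Costa, Wed-PM→Ghosh+Costa, Thu-AM→Rossi, Thu-PM→Jules+Rivera, Fri-AM→Costa.
Total: 120 + 126 + 126 + 136 + 134 + 126 + 134 + 120 + 136 + 138 + 134 = €1430.

€1430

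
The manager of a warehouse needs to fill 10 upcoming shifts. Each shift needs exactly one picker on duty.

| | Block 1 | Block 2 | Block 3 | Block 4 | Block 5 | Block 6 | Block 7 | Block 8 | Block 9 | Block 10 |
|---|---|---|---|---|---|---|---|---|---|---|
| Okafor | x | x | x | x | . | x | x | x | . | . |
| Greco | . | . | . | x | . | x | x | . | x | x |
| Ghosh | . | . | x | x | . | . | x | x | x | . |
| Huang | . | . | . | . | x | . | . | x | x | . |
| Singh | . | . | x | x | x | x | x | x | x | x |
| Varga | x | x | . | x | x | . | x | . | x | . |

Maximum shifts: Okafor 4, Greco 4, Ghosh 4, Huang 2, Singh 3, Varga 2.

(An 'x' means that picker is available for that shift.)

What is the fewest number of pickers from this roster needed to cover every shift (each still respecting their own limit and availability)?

3

10 slots to fill and no one can take more than 4, so at least ⌈10/4⌉ = 3 pickers are needed.
Okafor, Greco, and Huang alone can cover everything: Block 1→Okafor, Block 2→Okafor, Block 3→Okafor, Block 4→Okafor, Block 5→Huang, Block 6→Greco, Block 7→Greco, Block 8→Huang, Block 9→Greco, Block 10→Greco.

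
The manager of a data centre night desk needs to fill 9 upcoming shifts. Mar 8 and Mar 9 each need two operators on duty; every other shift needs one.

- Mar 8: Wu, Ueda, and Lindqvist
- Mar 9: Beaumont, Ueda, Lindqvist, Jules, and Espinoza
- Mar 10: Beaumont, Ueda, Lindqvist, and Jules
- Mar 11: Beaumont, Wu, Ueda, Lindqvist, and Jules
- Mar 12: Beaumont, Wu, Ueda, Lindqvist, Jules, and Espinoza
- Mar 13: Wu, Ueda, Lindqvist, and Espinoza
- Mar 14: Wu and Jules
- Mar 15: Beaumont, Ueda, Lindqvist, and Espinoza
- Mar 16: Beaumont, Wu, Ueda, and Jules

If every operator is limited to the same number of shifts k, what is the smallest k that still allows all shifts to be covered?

2

With 6 operators and 11 worker-slots to fill, someone must work at least ⌈11/6⌉ = 2 shifts, so k ≥ 2.
k = 2 works: Mar 8→Wu+Ueda, Mar 9→Jules+Espinoza, Mar 10→Beaumont, Mar 11→Lindqvist, Mar 12→Lindqvist, Mar 13→Ueda, Mar 14→Wu, Mar 15→Beaumont, Mar 16→Jules.
Loads: Beaumont 2, Wu 2, Ueda 2, Lindqvist 2, Jules 2, Espinoza 1 — all ≤ 2.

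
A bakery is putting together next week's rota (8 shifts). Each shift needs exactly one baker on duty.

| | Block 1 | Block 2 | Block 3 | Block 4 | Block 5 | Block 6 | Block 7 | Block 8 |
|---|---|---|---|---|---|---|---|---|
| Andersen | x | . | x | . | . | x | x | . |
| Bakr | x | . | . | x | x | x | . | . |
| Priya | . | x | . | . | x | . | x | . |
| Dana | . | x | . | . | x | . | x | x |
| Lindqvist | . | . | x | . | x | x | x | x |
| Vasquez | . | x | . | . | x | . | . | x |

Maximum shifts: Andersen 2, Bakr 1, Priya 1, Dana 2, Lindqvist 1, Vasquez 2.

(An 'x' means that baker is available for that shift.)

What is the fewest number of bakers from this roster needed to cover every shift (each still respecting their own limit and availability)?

5

8 slots to fill and no one can take more than 2, so at least ⌈8/2⌉ = 4 bakers are needed.
Any 4 bakers together have capacity at most 2+2+2+1 = 7 < 8 slots, so 4 can never suffice.
Andersen, Bakr, Dana, Lindqvist, and Vasquez alone can cover everything: Block 1→Andersen, Block 2→Dana, Block 3→Andersen, Block 4→Bakr, Block 5→Vasquez, Block 6→Lindqvist, Block 7→Dana, Block 8→Vasquez.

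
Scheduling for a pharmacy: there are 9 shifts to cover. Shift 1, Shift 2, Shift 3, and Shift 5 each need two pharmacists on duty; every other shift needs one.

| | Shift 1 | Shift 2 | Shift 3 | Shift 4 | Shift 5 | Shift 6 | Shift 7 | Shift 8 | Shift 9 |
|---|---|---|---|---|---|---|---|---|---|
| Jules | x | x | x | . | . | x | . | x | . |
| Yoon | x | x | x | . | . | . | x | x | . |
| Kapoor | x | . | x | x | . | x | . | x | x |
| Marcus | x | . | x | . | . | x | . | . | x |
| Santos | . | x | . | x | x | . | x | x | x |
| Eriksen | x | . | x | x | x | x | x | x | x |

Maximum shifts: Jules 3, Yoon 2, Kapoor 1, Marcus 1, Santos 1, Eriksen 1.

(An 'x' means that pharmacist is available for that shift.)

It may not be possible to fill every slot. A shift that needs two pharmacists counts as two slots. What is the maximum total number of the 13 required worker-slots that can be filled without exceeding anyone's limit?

9

Total capacity across all pharmacists is 3+2+1+1+1+1 = 9, and 13 slots are needed, so at most 9 can be filled.
An assignment achieving 9: Shift 1→Jules, Shift 2→Jules+Yoon, Shift 4→Kapoor, Shift 5→Santos+Eriksen, Shift 6→Jules, Shift 7→Yoon, Shift 9→Marcus.
Loads: Jules 3/3, Yoon 2/2, Kapoor 1/1, Marcus 1/1, Santos 1/1, Eriksen 1/1.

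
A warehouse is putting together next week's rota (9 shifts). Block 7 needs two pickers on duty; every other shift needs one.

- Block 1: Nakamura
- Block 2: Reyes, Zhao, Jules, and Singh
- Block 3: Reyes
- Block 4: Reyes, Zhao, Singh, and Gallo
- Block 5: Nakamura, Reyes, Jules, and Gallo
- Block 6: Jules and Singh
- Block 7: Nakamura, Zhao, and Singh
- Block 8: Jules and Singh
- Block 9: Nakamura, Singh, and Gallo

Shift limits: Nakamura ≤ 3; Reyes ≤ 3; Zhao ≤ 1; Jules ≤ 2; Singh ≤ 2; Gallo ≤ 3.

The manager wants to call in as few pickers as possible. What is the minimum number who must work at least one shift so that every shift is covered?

4

10 slots to fill and no one can take more than 3, so at least ⌈10/3⌉ = 4 pickers are needed.
Nakamura, Reyes, Jules, and Singh alone can cover everything: Block 1→Nakamura, Block 2→Singh, Block 3→Reyes, Block 4→Reyes, Block 5→Reyes, Block 6→Jules, Block 7→Nakamura+Singh, Block 8→Jules, Block 9→Nakamura.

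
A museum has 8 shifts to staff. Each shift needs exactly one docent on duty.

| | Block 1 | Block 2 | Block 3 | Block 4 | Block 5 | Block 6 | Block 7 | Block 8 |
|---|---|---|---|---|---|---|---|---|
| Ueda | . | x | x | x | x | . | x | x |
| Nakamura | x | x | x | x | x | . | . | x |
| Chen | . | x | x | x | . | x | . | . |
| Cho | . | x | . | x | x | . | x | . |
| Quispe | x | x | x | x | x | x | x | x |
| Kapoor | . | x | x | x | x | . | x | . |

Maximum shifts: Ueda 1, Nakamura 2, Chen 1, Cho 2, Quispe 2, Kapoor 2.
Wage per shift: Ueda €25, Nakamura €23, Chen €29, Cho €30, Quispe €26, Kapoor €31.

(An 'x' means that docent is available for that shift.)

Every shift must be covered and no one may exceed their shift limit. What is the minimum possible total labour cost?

€212

Picking the cheapest available docent for each shift independently would cost €189, but that ignores the shift limits.
An optimal schedule: Block 1→Nakamura, Block 2→Quispe, Block 3→Nakamura, Block 4→Quispe, Block 5→Cho, Block 6→Chen, Block 7→Cho, Block 8→Ueda.
Total: 23 + 26 + 23 + 26 + 30 + 29 + 30 + 25 = €212.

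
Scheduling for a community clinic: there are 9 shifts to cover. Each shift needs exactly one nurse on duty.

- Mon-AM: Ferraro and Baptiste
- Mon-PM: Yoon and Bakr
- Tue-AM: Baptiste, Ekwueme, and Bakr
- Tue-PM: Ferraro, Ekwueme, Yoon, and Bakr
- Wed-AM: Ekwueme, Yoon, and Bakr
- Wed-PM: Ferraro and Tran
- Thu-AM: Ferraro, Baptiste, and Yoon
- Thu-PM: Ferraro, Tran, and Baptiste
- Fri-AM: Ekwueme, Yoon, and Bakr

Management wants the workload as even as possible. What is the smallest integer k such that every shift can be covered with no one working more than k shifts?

With 6 nurses and 9 worker-slots to fill, someone must work at least ⌈9/6⌉ = 2 shifts, so k ≥ 2.
k = 2 works: Mon-AM→Ferraro, Mon-PM→Yoon, Tue-AM→Baptiste, Tue-PM→Yoon, Wed-AM→Ekwueme, Wed-PM→Ferraro, Thu-AM→Baptiste, Thu-PM→Tran, Fri-AM→Ekwueme.
Loads: Ferraro 2, Tran 1, Baptiste 2, Ekwueme 2, Yoon 2, Bakr 0 — all ≤ 2.

2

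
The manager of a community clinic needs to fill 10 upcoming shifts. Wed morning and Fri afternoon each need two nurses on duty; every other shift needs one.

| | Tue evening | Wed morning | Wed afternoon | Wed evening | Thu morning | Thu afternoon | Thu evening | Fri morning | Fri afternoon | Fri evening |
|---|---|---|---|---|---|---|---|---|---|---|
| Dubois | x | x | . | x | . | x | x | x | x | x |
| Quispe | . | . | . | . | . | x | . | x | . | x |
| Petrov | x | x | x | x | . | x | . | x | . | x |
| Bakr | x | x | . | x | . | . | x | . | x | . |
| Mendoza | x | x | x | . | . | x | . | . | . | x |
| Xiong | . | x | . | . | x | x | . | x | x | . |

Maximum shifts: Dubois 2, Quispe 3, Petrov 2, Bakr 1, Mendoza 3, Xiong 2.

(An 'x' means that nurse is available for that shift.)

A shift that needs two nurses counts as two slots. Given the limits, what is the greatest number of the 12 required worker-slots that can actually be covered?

12

Total capacity across all nurses is 2+3+2+1+3+2 = 13, and 12 slots are needed, so at most 12 can be filled.
An assignment achieving 12: Tue evening→Mendoza, Wed morning→Petrov+Mendoza, Wed afternoon→Petrov, Wed evening→Dubois, Thu morning→Xiong, Thu afternoon→Quispe, Thu evening→Dubois, Fri morning→Quispe, Fri afternoon→Bakr+Xiong, Fri evening→Quispe.
Loads: Dubois 2/2, Quispe 3/3, Petrov 2/2, Bakr 1/1, Mendoza 2/3, Xiong 2/2.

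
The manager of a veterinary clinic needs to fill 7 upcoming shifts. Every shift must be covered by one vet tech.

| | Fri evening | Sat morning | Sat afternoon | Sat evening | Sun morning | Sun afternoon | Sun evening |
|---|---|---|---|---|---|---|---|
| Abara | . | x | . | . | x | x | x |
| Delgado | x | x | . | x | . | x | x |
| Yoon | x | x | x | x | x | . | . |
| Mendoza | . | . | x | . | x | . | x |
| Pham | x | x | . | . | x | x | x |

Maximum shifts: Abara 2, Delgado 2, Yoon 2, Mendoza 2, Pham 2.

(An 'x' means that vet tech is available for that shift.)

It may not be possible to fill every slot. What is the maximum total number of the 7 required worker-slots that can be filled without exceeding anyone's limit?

7

Total capacity across all vet techs is 2+2+2+2+2 = 10, and 7 slots are needed, so at most 7 can be filled.
An assignment achieving 7: Fri evening→Delgado, Sat morning→Abara, Sat afternoon→Yoon, Sat evening→Delgado, Sun morning→Yoon, Sun afternoon→Abara, Sun evening→Mendoza.
Loads: Abara 2/2, Delgado 2/2, Yoon 2/2, Mendoza 1/2, Pham 0/2.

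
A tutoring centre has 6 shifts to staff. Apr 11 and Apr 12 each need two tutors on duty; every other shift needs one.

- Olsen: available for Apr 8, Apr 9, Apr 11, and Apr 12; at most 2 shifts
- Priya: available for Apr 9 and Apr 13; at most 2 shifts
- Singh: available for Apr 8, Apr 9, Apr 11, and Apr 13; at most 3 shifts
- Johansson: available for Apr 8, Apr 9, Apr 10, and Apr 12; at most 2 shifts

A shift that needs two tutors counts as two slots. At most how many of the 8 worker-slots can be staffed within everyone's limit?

Total capacity across all tutors is 2+2+3+2 = 9, and 8 slots are needed, so at most 8 can be filled.
An assignment achieving 8: Apr 8→Singh, Apr 9→Priya, Apr 10→Johansson, Apr 11→Olsen+Singh, Apr 12→Olsen+Johansson, Apr 13→Priya.
Loads: Olsen 2/2, Priya 2/2, Singh 2/3, Johansson 2/2.

8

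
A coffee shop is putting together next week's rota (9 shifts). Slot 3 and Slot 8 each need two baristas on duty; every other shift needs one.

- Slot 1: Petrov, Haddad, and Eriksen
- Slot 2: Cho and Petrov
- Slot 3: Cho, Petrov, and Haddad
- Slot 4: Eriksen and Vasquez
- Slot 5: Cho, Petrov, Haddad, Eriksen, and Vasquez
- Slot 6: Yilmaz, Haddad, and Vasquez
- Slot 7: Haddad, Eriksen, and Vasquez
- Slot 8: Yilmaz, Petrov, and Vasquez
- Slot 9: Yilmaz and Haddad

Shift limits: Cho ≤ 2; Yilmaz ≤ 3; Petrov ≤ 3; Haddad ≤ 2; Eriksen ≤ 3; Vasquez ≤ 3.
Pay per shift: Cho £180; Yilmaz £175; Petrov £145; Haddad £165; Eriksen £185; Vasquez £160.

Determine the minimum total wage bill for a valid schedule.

Picking the cheapest available barista for each shift independently would cost £1695, but that ignores the shift limits.
An optimal schedule: Slot 1→Petrov, Slot 2→Petrov, Slot 3→Petrov+Haddad, Slot 4→Vasquez, Slot 5→Haddad, Slot 6→Yilmaz, Slot 7→Vasquez, Slot 8→Vasquez+Yilmaz, Slot 9→Yilmaz.
Total: 145 + 145 + 145 + 165 + 160 + 165 + 175 + 160 + 160 + 175 + 175 = £1770.

£1770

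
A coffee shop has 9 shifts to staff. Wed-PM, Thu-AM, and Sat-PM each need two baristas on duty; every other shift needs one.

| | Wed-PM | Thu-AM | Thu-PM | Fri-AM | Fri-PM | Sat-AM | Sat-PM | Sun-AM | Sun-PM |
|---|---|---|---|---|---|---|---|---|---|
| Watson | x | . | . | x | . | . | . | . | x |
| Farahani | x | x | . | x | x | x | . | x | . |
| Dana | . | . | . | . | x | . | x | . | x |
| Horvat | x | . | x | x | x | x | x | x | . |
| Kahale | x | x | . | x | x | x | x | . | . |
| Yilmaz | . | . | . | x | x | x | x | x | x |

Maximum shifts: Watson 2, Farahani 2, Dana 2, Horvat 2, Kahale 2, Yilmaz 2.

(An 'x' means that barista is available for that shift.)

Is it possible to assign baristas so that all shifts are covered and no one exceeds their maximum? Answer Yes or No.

Thu-AM can only be covered by Farahani and Kahale, so that assignment is forced.
Thu-PM can only be covered by Horvat, so that assignment is forced.
One valid schedule: Wed-PM→Watson+Kahale, Thu-AM→Farahani+Kahale, Thu-PM→Horvat, Fri-AM→Yilmaz, Fri-PM→Dana, Sat-AM→Horvat, Sat-PM→Dana+Yilmaz, Sun-AM→Farahani, Sun-PM→Watson.
Loads: Watson 2/2, Farahani 2/2, Dana 2/2, Horvat 2/2, Kahale 2/2, Yilmaz 2/2 — all within limits.

Yes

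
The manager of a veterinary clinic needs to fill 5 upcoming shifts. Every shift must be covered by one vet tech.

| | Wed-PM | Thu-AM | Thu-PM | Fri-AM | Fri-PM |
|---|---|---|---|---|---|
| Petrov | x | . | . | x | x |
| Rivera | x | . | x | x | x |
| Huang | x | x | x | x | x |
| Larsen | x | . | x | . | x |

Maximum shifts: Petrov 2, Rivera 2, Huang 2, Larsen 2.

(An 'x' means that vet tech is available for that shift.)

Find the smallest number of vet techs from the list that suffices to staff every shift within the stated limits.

5 slots to fill and no one can take more than 2, so at least ⌈5/2⌉ = 3 vet techs are needed.
Petrov, Rivera, and Huang alone can cover everything: Wed-PM→Petrov, Thu-AM→Huang, Thu-PM→Rivera, Fri-AM→Petrov, Fri-PM→Rivera.

3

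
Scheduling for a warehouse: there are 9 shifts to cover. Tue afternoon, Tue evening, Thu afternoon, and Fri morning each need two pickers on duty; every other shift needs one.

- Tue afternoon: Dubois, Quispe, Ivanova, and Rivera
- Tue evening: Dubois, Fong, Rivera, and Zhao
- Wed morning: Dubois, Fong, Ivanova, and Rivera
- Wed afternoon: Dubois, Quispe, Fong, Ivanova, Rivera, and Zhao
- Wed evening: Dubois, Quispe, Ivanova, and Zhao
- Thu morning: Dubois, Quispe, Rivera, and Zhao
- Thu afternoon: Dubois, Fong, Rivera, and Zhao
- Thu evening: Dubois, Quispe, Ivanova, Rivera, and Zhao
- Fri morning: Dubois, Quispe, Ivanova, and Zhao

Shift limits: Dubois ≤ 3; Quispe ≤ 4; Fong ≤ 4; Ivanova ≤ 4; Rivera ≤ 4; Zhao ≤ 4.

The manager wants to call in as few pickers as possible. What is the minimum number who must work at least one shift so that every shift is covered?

13 slots to fill and no one can take more than 4, so at least ⌈13/4⌉ = 4 pickers are needed.
Dubois, Quispe, Fong, and Ivanova alone can cover everything: Tue afternoon→Quispe+Ivanova, Tue evening→Dubois+Fong, Wed morning→Fong, Wed afternoon→Fong, Wed evening→Quispe, Thu morning→Dubois, Thu afternoon→Dubois+Fong, Thu evening→Quispe, Fri morning→Quispe+Ivanova.

4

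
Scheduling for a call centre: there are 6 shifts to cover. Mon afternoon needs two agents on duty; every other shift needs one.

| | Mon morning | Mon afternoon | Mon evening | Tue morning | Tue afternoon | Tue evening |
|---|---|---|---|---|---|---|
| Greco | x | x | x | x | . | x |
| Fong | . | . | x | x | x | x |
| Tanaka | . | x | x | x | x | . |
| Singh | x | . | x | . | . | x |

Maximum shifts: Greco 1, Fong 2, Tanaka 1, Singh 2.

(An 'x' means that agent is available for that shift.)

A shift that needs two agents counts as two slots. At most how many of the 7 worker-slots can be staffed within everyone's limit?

Total capacity across all agents is 1+2+1+2 = 6, and 7 slots are needed, so at most 6 can be filled.
An assignment achieving 6: Mon morning→Greco, Mon afternoon→Tanaka, Mon evening→Singh, Tue morning→Fong, Tue afternoon→Fong, Tue evening→Singh.
Loads: Greco 1/1, Fong 2/2, Tanaka 1/1, Singh 2/2.

6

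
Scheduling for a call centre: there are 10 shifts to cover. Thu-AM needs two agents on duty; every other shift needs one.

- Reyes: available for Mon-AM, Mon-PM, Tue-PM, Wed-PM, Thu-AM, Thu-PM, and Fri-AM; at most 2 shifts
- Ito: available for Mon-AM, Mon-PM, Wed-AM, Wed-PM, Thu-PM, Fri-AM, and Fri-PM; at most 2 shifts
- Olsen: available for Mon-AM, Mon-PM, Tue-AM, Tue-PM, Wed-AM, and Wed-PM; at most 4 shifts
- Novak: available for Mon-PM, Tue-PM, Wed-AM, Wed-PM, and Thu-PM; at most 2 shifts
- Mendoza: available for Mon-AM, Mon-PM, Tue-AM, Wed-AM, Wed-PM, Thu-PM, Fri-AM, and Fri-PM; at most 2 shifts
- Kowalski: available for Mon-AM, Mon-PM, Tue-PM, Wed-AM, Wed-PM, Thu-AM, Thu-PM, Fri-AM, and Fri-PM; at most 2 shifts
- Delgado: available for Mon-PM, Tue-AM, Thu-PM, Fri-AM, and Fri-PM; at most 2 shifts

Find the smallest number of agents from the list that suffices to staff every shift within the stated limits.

11 slots to fill and no one can take more than 4, so at least ⌈11/4⌉ = 3 agents are needed.
Any 4 agents together have capacity at most 4+2+2+2 = 10 < 11 slots, so 4 can never suffice.
Reyes, Ito, Olsen, Novak, and Kowalski alone can cover everything: Mon-AM→Ito, Mon-PM→Olsen, Tue-AM→Olsen, Tue-PM→Olsen, Wed-AM→Olsen, Wed-PM→Novak, Thu-AM→Reyes+Kowalski, Thu-PM→Novak, Fri-AM→Reyes, Fri-PM→Ito.

5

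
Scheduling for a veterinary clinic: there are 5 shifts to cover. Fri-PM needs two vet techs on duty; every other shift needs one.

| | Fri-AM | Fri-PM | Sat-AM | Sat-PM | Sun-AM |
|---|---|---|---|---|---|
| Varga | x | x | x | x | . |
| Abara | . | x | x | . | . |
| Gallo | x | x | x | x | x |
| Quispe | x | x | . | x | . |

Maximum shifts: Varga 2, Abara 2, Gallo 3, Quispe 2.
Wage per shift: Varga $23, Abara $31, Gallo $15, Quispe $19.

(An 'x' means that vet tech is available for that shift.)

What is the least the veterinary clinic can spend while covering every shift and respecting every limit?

Sun-AM can only be covered by Gallo, so that assignment is forced.
Picking the cheapest available vet tech for each shift independently would cost $94, but that ignores the shift limits.
An optimal schedule: Fri-AM→Gallo, Fri-PM→Quispe+Varga, Sat-AM→Gallo, Sat-PM→Quispe, Sun-AM→Gallo.
Total: 15 + 19 + 23 + 15 + 19 + 15 = $106.

$106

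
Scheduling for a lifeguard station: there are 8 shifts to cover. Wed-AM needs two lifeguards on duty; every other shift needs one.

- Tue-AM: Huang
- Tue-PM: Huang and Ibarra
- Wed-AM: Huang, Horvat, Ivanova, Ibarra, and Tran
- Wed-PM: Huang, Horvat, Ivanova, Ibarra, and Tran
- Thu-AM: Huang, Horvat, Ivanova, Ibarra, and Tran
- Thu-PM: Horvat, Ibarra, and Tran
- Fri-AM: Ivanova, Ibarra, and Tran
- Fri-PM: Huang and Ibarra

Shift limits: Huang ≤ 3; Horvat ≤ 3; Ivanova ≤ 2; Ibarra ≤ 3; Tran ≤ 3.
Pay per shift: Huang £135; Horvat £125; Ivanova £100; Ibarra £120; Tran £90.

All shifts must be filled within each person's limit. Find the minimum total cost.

£965

Tue-AM can only be covered by Huang, so that assignment is forced.
Picking the cheapest available lifeguard for each shift independently would cost £925, but that ignores the shift limits.
An optimal schedule: Tue-AM→Huang, Tue-PM→Ibarra, Wed-AM→Ivanova+Ibarra, Wed-PM→Tran, Thu-AM→Ivanova, Thu-PM→Tran, Fri-AM→Tran, Fri-PM→Ibarra.
Total: 135 + 120 + 100 + 120 + 90 + 100 + 90 + 90 + 120 = £965.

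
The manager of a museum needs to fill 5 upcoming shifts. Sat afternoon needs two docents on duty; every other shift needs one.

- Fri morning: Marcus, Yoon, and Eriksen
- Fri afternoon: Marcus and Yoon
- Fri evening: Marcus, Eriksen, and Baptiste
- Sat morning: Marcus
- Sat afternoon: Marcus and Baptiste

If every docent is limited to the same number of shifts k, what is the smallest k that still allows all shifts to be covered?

2

With 4 docents and 6 worker-slots to fill, someone must work at least ⌈6/4⌉ = 2 shifts, so k ≥ 2.
k = 2 works: Fri morning→Yoon, Fri afternoon→Yoon, Fri evening→Eriksen, Sat morning→Marcus, Sat afternoon→Marcus+Baptiste.
Loads: Marcus 2, Yoon 2, Eriksen 1, Baptiste 1 — all ≤ 2.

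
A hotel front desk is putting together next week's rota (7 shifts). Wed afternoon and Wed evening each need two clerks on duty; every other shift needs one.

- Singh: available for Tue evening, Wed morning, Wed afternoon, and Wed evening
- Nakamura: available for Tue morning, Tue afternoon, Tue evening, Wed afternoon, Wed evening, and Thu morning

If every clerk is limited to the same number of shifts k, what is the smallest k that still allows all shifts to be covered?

With 2 clerks and 9 worker-slots to fill, someone must work at least ⌈9/2⌉ = 5 shifts, so k ≥ 5.
k = 5 works: Tue morning→Nakamura, Tue afternoon→Nakamura, Tue evening→Singh, Wed morning→Singh, Wed afternoon→Singh+Nakamura, Wed evening→Singh+Nakamura, Thu morning→Nakamura.
Loads: Singh 4, Nakamura 5 — all ≤ 5.

5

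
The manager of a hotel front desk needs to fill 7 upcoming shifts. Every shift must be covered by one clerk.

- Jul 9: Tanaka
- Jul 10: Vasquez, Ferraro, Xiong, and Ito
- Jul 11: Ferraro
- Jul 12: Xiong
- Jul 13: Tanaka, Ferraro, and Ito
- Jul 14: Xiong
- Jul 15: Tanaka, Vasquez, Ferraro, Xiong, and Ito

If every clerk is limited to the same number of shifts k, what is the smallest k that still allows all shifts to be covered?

2

With 5 clerks and 7 worker-slots to fill, someone must work at least ⌈7/5⌉ = 2 shifts, so k ≥ 2.
k = 2 works: Jul 9→Tanaka, Jul 10→Vasquez, Jul 11→Ferraro, Jul 12→Xiong, Jul 13→Tanaka, Jul 14→Xiong, Jul 15→Vasquez.
Loads: Tanaka 2, Vasquez 2, Ferraro 1, Xiong 2, Ito 0 — all ≤ 2.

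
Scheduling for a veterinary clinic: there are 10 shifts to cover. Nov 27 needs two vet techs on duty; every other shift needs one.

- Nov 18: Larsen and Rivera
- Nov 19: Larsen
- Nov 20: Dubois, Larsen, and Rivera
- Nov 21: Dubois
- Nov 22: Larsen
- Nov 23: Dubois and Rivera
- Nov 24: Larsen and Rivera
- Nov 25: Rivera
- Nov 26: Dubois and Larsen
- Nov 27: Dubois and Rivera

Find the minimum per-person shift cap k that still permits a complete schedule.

With 3 vet techs and 11 worker-slots to fill, someone must work at least ⌈11/3⌉ = 4 shifts, so k ≥ 4.
k = 4 works: Nov 18→Larsen, Nov 19→Larsen, Nov 20→Rivera, Nov 21→Dubois, Nov 22→Larsen, Nov 23→Dubois, Nov 24→Larsen, Nov 25→Rivera, Nov 26→Dubois, Nov 27→Dubois+Rivera.
Loads: Dubois 4, Larsen 4, Rivera 3 — all ≤ 4.

4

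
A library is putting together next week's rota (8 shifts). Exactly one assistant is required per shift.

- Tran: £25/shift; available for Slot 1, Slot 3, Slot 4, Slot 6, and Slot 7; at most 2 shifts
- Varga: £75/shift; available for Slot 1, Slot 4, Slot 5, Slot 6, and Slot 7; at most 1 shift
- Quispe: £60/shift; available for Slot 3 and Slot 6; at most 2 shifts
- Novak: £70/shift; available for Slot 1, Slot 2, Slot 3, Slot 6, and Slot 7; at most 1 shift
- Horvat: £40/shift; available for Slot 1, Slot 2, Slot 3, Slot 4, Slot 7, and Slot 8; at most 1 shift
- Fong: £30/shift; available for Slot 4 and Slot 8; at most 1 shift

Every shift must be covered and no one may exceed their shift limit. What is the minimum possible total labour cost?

Slot 5 can only be covered by Varga, so that assignment is forced.
Picking the cheapest available assistant for each shift independently would cost £270, but that ignores the shift limits.
An optimal schedule: Slot 1→Tran, Slot 2→Novak, Slot 3→Quispe, Slot 4→Fong, Slot 5→Varga, Slot 6→Quispe, Slot 7→Tran, Slot 8→Horvat.
Total: 25 + 70 + 60 + 30 + 75 + 60 + 25 + 40 = £385.

£385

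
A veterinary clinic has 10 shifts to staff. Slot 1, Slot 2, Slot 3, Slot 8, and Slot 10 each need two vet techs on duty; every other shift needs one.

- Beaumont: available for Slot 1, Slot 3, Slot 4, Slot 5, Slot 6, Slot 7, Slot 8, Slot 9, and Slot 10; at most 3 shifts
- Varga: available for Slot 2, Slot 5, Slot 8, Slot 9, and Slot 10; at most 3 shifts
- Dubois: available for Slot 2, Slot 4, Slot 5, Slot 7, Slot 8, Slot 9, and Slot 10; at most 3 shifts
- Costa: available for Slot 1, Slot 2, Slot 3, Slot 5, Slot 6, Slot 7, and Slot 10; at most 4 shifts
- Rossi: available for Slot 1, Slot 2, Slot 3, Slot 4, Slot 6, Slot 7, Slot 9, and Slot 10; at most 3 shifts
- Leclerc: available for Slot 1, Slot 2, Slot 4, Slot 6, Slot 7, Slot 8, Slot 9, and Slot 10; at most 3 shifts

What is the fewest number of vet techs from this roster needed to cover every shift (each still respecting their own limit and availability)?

5

15 slots to fill and no one can take more than 4, so at least ⌈15/4⌉ = 4 vet techs are needed.
Any 4 vet techs together have capacity at most 4+3+3+3 = 13 < 15 slots, so 4 can never suffice.
Beaumont, Varga, Dubois, Costa, and Rossi alone can cover everything: Slot 1→Beaumont+Costa, Slot 2→Dubois+Rossi, Slot 3→Beaumont+Costa, Slot 4→Beaumont, Slot 5→Varga, Slot 6→Costa, Slot 7→Dubois, Slot 8→Varga+Dubois, Slot 9→Varga, Slot 10→Costa+Rossi.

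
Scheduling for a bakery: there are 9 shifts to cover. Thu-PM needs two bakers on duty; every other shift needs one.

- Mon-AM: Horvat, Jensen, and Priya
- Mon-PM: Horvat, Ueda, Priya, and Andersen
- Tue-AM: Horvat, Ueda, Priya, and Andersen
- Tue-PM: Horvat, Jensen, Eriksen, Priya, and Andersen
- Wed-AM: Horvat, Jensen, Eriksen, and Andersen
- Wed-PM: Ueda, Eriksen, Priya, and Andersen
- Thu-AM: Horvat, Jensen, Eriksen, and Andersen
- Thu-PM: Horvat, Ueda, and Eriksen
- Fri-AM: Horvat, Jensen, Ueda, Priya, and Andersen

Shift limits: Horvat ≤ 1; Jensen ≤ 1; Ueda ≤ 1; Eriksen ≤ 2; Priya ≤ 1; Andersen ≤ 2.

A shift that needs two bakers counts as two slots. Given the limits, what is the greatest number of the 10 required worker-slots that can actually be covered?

Total capacity across all bakers is 1+1+1+2+1+2 = 8, and 10 slots are needed, so at most 8 can be filled.
An assignment achieving 8: Mon-AM→Horvat, Mon-PM→Priya, Tue-AM→Andersen, Wed-AM→Jensen, Wed-PM→Eriksen, Thu-AM→Andersen, Thu-PM→Ueda+Eriksen.
Loads: Horvat 1/1, Jensen 1/1, Ueda 1/1, Eriksen 2/2, Priya 1/1, Andersen 2/2.

8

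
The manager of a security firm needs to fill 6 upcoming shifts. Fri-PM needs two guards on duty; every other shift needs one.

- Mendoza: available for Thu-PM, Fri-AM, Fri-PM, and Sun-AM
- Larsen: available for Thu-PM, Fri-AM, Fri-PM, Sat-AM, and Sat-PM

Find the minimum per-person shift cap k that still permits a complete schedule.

4

With 2 guards and 7 worker-slots to fill, someone must work at least ⌈7/2⌉ = 4 shifts, so k ≥ 4.
k = 4 works: Thu-PM→Mendoza, Fri-AM→Mendoza, Fri-PM→Mendoza+Larsen, Sat-AM→Larsen, Sat-PM→Larsen, Sun-AM→Mendoza.
Loads: Mendoza 4, Larsen 3 — all ≤ 4.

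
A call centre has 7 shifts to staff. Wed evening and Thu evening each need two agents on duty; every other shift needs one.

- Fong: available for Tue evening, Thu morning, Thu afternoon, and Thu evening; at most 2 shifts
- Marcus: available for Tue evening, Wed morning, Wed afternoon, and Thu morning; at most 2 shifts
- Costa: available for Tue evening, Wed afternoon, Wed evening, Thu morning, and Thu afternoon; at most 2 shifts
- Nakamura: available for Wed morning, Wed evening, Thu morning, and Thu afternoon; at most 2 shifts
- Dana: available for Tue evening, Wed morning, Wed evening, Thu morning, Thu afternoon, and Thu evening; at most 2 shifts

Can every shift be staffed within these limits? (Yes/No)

Thu evening can only be covered by Fong and Dana, so that assignment is forced.
One valid schedule: Tue evening→Fong, Wed morning→Marcus, Wed afternoon→Marcus, Wed evening→Costa+Nakamura, Thu morning→Nakamura, Thu afternoon→Costa, Thu evening→Fong+Dana.
Loads: Fong 2/2, Marcus 2/2, Costa 2/2, Nakamura 2/2, Dana 1/2 — all within limits.

Yes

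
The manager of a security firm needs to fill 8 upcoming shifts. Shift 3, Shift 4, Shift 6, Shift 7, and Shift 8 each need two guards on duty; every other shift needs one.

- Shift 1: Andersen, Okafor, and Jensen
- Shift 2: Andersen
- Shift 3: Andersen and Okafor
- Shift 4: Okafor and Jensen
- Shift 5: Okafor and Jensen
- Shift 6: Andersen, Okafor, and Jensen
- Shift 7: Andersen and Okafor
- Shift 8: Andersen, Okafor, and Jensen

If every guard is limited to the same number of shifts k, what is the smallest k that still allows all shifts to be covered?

5

With 3 guards and 13 worker-slots to fill, someone must work at least ⌈13/3⌉ = 5 shifts, so k ≥ 5.
k = 5 works: Shift 1→Andersen, Shift 2→Andersen, Shift 3→Andersen+Okafor, Shift 4→Okafor+Jensen, Shift 5→Okafor, Shift 6→Andersen+Jensen, Shift 7→Andersen+Okafor, Shift 8→Okafor+Jensen.
Loads: Andersen 5, Okafor 5, Jensen 3 — all ≤ 5.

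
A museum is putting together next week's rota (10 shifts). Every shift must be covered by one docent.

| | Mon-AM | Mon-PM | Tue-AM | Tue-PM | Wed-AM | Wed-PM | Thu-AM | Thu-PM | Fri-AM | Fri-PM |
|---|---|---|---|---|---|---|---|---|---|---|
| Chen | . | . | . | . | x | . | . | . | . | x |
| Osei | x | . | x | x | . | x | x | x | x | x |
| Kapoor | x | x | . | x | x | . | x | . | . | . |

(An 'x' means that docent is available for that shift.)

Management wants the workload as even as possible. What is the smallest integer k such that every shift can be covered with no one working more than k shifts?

4

With 3 docents and 10 worker-slots to fill, someone must work at least ⌈10/3⌉ = 4 shifts, so k ≥ 4.
k = 4 works: Mon-AM→Kapoor, Mon-PM→Kapoor, Tue-AM→Osei, Tue-PM→Kapoor, Wed-AM→Chen, Wed-PM→Osei, Thu-AM→Kapoor, Thu-PM→Osei, Fri-AM→Osei, Fri-PM→Chen.
Loads: Chen 2, Osei 4, Kapoor 4 — all ≤ 4.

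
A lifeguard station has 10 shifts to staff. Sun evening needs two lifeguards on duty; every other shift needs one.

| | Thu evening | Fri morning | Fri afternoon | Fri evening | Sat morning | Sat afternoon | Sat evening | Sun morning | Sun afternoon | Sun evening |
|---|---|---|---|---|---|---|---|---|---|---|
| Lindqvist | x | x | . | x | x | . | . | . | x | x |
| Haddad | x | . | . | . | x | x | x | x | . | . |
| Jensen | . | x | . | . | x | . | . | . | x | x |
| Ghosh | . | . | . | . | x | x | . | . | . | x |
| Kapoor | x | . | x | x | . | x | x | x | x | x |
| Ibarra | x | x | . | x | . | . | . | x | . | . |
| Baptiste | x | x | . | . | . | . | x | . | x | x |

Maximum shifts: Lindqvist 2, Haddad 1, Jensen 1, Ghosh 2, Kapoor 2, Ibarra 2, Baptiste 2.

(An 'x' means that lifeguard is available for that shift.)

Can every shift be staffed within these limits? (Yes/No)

Yes

Fri afternoon can only be covered by Kapoor, so that assignment is forced.
One valid schedule: Thu evening→Ibarra, Fri morning→Lindqvist, Fri afternoon→Kapoor, Fri evening→Lindqvist, Sat morning→Jensen, Sat afternoon→Haddad, Sat evening→Kapoor, Sun morning→Ibarra, Sun afternoon→Baptiste, Sun evening→Ghosh+Baptiste.
Loads: Lindqvist 2/2, Haddad 1/1, Jensen 1/1, Ghosh 1/2, Kapoor 2/2, Ibarra 2/2, Baptiste 2/2 — all within limits.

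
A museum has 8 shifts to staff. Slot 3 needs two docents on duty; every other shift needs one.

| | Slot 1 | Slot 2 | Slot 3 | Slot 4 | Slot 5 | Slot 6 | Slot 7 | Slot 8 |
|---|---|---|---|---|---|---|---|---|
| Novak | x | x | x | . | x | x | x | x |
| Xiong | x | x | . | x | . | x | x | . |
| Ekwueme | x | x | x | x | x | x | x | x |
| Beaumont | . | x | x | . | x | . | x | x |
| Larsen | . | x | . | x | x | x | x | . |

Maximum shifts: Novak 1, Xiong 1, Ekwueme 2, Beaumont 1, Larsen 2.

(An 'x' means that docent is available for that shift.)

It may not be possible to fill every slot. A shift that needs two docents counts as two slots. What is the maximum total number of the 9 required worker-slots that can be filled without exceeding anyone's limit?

Total capacity across all docents is 1+1+2+1+2 = 7, and 9 slots are needed, so at most 7 can be filled.
An assignment achieving 7: Slot 1→Novak, Slot 3→Ekwueme+Beaumont, Slot 4→Xiong, Slot 5→Larsen, Slot 6→Larsen, Slot 8→Ekwueme.
Loads: Novak 1/1, Xiong 1/1, Ekwueme 2/2, Beaumont 1/1, Larsen 2/2.

7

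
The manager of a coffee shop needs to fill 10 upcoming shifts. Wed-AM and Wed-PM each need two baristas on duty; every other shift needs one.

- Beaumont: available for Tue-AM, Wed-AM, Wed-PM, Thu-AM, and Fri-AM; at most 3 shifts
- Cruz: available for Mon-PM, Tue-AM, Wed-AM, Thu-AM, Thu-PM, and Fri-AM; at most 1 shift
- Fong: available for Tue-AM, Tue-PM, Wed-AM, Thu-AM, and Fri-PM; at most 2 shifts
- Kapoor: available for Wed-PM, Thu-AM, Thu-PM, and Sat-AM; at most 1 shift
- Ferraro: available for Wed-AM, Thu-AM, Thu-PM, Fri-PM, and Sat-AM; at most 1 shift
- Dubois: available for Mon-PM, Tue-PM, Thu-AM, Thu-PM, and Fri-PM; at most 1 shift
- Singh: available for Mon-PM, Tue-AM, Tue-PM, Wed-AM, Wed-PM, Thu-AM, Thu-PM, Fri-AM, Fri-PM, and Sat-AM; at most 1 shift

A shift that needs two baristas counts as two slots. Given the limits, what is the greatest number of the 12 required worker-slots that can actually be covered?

Total capacity across all baristas is 3+1+2+1+1+1+1 = 10, and 12 slots are needed, so at most 10 can be filled.
An assignment achieving 10: Mon-PM→Cruz, Tue-AM→Beaumont, Tue-PM→Fong, Wed-AM→Singh, Wed-PM→Beaumont+Kapoor, Thu-PM→Dubois, Fri-AM→Beaumont, Fri-PM→Fong, Sat-AM→Ferraro.
Loads: Beaumont 3/3, Cruz 1/1, Fong 2/2, Kapoor 1/1, Ferraro 1/1, Dubois 1/1, Singh 1/1.

10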